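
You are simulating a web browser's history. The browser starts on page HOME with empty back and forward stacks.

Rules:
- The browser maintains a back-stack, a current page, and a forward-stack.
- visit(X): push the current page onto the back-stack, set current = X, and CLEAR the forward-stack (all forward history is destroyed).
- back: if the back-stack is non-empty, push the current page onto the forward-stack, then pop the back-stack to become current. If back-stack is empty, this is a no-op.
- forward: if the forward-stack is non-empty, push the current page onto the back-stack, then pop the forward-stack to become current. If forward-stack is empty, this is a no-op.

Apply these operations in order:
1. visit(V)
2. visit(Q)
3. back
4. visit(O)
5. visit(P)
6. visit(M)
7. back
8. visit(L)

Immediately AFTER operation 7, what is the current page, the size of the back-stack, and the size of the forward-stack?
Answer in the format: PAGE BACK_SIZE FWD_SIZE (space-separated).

After 1 (visit(V)): cur=V back=1 fwd=0
After 2 (visit(Q)): cur=Q back=2 fwd=0
After 3 (back): cur=V back=1 fwd=1
After 4 (visit(O)): cur=O back=2 fwd=0
After 5 (visit(P)): cur=P back=3 fwd=0
After 6 (visit(M)): cur=M back=4 fwd=0
After 7 (back): cur=P back=3 fwd=1

P 3 1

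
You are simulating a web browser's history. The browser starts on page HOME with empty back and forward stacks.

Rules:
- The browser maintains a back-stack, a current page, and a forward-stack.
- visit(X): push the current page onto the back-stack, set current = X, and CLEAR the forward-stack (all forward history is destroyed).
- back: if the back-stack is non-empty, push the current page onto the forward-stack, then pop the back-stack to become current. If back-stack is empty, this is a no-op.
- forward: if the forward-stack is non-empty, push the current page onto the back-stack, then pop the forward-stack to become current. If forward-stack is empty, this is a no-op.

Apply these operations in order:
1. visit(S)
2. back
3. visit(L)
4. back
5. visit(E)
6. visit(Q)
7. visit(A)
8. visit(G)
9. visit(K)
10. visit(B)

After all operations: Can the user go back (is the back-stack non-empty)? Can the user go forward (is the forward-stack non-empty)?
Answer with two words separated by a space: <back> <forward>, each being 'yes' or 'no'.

After 1 (visit(S)): cur=S back=1 fwd=0
After 2 (back): cur=HOME back=0 fwd=1
After 3 (visit(L)): cur=L back=1 fwd=0
After 4 (back): cur=HOME back=0 fwd=1
After 5 (visit(E)): cur=E back=1 fwd=0
After 6 (visit(Q)): cur=Q back=2 fwd=0
After 7 (visit(A)): cur=A back=3 fwd=0
After 8 (visit(G)): cur=G back=4 fwd=0
After 9 (visit(K)): cur=K back=5 fwd=0
After 10 (visit(B)): cur=B back=6 fwd=0

Answer: yes no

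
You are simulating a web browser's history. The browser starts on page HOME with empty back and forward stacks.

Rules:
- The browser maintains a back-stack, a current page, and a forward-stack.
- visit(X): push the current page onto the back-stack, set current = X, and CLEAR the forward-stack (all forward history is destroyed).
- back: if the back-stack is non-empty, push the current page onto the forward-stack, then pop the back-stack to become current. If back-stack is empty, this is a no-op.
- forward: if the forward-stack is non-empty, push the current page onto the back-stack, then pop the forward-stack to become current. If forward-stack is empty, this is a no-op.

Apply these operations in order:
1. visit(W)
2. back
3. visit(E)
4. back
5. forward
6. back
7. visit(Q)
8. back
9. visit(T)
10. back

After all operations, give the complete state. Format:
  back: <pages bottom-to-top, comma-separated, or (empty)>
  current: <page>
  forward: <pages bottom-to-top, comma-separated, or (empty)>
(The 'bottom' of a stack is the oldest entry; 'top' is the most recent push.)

Answer: back: (empty)
current: HOME
forward: T

Derivation:
After 1 (visit(W)): cur=W back=1 fwd=0
After 2 (back): cur=HOME back=0 fwd=1
After 3 (visit(E)): cur=E back=1 fwd=0
After 4 (back): cur=HOME back=0 fwd=1
After 5 (forward): cur=E back=1 fwd=0
After 6 (back): cur=HOME back=0 fwd=1
After 7 (visit(Q)): cur=Q back=1 fwd=0
After 8 (back): cur=HOME back=0 fwd=1
After 9 (visit(T)): cur=T back=1 fwd=0
After 10 (back): cur=HOME back=0 fwd=1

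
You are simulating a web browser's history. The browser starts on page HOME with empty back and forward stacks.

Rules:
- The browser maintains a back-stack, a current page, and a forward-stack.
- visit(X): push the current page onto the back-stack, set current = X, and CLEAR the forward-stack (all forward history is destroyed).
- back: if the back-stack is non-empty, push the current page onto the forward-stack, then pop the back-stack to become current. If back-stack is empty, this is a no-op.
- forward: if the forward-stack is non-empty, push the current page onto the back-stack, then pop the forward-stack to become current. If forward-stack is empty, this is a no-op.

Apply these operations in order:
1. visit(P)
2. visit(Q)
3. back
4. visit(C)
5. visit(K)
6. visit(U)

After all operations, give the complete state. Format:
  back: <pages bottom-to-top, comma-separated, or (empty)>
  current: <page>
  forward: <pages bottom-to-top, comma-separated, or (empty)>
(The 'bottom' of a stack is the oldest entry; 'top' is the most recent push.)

Answer: back: HOME,P,C,K
current: U
forward: (empty)

Derivation:
After 1 (visit(P)): cur=P back=1 fwd=0
After 2 (visit(Q)): cur=Q back=2 fwd=0
After 3 (back): cur=P back=1 fwd=1
After 4 (visit(C)): cur=C back=2 fwd=0
After 5 (visit(K)): cur=K back=3 fwd=0
After 6 (visit(U)): cur=U back=4 fwd=0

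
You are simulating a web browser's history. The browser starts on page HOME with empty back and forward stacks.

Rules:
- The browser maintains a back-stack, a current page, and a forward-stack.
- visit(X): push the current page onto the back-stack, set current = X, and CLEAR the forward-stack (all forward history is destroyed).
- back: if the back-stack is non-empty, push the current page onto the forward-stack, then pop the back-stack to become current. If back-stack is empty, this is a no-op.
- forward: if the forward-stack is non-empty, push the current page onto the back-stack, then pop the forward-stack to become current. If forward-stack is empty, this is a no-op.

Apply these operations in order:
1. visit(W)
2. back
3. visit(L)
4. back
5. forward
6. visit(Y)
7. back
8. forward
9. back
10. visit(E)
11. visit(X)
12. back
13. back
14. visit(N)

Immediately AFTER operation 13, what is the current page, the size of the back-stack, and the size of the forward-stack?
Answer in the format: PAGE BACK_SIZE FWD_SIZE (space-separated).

After 1 (visit(W)): cur=W back=1 fwd=0
After 2 (back): cur=HOME back=0 fwd=1
After 3 (visit(L)): cur=L back=1 fwd=0
After 4 (back): cur=HOME back=0 fwd=1
After 5 (forward): cur=L back=1 fwd=0
After 6 (visit(Y)): cur=Y back=2 fwd=0
After 7 (back): cur=L back=1 fwd=1
After 8 (forward): cur=Y back=2 fwd=0
After 9 (back): cur=L back=1 fwd=1
After 10 (visit(E)): cur=E back=2 fwd=0
After 11 (visit(X)): cur=X back=3 fwd=0
After 12 (back): cur=E back=2 fwd=1
After 13 (back): cur=L back=1 fwd=2

L 1 2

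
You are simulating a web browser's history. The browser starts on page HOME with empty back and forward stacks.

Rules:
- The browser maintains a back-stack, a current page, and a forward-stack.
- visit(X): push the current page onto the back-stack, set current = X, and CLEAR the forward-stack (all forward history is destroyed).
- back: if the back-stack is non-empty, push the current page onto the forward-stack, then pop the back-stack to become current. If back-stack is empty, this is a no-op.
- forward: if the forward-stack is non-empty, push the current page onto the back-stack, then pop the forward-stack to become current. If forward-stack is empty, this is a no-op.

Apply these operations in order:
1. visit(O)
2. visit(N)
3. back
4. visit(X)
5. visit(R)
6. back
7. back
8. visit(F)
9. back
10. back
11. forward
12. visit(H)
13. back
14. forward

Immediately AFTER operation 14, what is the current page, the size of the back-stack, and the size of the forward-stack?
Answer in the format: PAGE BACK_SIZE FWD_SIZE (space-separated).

After 1 (visit(O)): cur=O back=1 fwd=0
After 2 (visit(N)): cur=N back=2 fwd=0
After 3 (back): cur=O back=1 fwd=1
After 4 (visit(X)): cur=X back=2 fwd=0
After 5 (visit(R)): cur=R back=3 fwd=0
After 6 (back): cur=X back=2 fwd=1
After 7 (back): cur=O back=1 fwd=2
After 8 (visit(F)): cur=F back=2 fwd=0
After 9 (back): cur=O back=1 fwd=1
After 10 (back): cur=HOME back=0 fwd=2
After 11 (forward): cur=O back=1 fwd=1
After 12 (visit(H)): cur=H back=2 fwd=0
After 13 (back): cur=O back=1 fwd=1
After 14 (forward): cur=H back=2 fwd=0

H 2 0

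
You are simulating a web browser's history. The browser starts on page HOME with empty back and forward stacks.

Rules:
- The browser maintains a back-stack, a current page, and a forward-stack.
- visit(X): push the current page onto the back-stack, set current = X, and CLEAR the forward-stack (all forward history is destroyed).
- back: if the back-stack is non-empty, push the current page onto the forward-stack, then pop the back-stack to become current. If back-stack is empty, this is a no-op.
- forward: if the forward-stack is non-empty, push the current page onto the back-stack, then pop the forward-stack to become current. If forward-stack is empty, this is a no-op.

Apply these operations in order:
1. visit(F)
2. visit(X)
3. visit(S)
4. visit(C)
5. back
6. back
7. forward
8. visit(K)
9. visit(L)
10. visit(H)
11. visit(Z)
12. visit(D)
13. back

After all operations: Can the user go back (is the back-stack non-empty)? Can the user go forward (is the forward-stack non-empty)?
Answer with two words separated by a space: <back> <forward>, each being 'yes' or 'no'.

After 1 (visit(F)): cur=F back=1 fwd=0
After 2 (visit(X)): cur=X back=2 fwd=0
After 3 (visit(S)): cur=S back=3 fwd=0
After 4 (visit(C)): cur=C back=4 fwd=0
After 5 (back): cur=S back=3 fwd=1
After 6 (back): cur=X back=2 fwd=2
After 7 (forward): cur=S back=3 fwd=1
After 8 (visit(K)): cur=K back=4 fwd=0
After 9 (visit(L)): cur=L back=5 fwd=0
After 10 (visit(H)): cur=H back=6 fwd=0
After 11 (visit(Z)): cur=Z back=7 fwd=0
After 12 (visit(D)): cur=D back=8 fwd=0
After 13 (back): cur=Z back=7 fwd=1

Answer: yes yes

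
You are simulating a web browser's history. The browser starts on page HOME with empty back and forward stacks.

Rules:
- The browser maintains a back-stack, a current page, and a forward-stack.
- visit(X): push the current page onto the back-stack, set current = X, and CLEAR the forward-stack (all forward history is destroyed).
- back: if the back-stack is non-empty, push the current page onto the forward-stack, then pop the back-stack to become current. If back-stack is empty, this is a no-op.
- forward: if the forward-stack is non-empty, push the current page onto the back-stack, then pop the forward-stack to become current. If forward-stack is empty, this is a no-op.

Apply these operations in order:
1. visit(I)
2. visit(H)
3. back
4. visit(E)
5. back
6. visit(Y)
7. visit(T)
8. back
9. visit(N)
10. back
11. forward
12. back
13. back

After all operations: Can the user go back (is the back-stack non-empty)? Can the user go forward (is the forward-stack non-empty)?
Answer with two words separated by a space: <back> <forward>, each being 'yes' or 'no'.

Answer: yes yes

Derivation:
After 1 (visit(I)): cur=I back=1 fwd=0
After 2 (visit(H)): cur=H back=2 fwd=0
After 3 (back): cur=I back=1 fwd=1
After 4 (visit(E)): cur=E back=2 fwd=0
After 5 (back): cur=I back=1 fwd=1
After 6 (visit(Y)): cur=Y back=2 fwd=0
After 7 (visit(T)): cur=T back=3 fwd=0
After 8 (back): cur=Y back=2 fwd=1
After 9 (visit(N)): cur=N back=3 fwd=0
After 10 (back): cur=Y back=2 fwd=1
After 11 (forward): cur=N back=3 fwd=0
After 12 (back): cur=Y back=2 fwd=1
After 13 (back): cur=I back=1 fwd=2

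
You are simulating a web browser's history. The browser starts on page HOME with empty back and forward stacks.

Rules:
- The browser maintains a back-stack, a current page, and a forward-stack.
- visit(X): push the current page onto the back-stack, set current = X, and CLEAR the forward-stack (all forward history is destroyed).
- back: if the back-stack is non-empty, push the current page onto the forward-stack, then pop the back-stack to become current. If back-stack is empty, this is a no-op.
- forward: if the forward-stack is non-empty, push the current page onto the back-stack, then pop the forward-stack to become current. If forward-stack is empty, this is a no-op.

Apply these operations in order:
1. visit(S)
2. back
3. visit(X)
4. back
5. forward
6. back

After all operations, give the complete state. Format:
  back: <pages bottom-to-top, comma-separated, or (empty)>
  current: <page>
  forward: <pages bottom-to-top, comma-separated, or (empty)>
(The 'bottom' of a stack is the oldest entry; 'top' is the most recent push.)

Answer: back: (empty)
current: HOME
forward: X

Derivation:
After 1 (visit(S)): cur=S back=1 fwd=0
After 2 (back): cur=HOME back=0 fwd=1
After 3 (visit(X)): cur=X back=1 fwd=0
After 4 (back): cur=HOME back=0 fwd=1
After 5 (forward): cur=X back=1 fwd=0
After 6 (back): cur=HOME back=0 fwd=1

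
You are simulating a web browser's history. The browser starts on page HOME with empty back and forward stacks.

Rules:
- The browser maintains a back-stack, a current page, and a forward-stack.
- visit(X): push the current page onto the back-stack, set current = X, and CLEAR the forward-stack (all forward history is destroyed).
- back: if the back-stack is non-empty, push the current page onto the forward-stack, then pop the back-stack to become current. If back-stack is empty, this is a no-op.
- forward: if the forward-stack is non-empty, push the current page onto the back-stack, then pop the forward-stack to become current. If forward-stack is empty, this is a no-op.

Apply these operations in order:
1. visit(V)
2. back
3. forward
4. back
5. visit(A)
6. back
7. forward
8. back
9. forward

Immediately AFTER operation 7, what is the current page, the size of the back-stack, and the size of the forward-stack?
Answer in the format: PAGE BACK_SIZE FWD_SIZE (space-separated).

After 1 (visit(V)): cur=V back=1 fwd=0
After 2 (back): cur=HOME back=0 fwd=1
After 3 (forward): cur=V back=1 fwd=0
After 4 (back): cur=HOME back=0 fwd=1
After 5 (visit(A)): cur=A back=1 fwd=0
After 6 (back): cur=HOME back=0 fwd=1
After 7 (forward): cur=A back=1 fwd=0

A 1 0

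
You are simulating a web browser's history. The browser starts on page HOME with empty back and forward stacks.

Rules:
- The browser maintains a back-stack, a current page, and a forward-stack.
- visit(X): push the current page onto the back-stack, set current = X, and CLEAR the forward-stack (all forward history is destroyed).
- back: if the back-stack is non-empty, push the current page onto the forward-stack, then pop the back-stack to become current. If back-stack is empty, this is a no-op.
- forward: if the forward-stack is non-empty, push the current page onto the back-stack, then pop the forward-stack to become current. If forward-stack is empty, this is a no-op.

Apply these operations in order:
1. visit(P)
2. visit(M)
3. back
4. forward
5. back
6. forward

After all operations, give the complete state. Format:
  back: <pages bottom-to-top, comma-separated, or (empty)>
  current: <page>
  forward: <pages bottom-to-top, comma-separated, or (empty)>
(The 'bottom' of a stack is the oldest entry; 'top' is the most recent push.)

After 1 (visit(P)): cur=P back=1 fwd=0
After 2 (visit(M)): cur=M back=2 fwd=0
After 3 (back): cur=P back=1 fwd=1
After 4 (forward): cur=M back=2 fwd=0
After 5 (back): cur=P back=1 fwd=1
After 6 (forward): cur=M back=2 fwd=0

Answer: back: HOME,P
current: M
forward: (empty)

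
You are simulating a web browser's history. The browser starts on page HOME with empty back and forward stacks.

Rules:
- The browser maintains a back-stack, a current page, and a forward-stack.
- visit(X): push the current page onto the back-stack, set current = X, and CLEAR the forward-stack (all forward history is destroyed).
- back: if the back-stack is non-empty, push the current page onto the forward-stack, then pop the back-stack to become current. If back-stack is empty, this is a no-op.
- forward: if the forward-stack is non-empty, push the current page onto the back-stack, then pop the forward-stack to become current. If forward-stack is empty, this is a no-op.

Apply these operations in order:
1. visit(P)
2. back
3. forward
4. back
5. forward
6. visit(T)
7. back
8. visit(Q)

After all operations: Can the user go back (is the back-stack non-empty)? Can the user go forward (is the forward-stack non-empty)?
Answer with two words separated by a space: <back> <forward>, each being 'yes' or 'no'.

Answer: yes no

Derivation:
After 1 (visit(P)): cur=P back=1 fwd=0
After 2 (back): cur=HOME back=0 fwd=1
After 3 (forward): cur=P back=1 fwd=0
After 4 (back): cur=HOME back=0 fwd=1
After 5 (forward): cur=P back=1 fwd=0
After 6 (visit(T)): cur=T back=2 fwd=0
After 7 (back): cur=P back=1 fwd=1
After 8 (visit(Q)): cur=Q back=2 fwd=0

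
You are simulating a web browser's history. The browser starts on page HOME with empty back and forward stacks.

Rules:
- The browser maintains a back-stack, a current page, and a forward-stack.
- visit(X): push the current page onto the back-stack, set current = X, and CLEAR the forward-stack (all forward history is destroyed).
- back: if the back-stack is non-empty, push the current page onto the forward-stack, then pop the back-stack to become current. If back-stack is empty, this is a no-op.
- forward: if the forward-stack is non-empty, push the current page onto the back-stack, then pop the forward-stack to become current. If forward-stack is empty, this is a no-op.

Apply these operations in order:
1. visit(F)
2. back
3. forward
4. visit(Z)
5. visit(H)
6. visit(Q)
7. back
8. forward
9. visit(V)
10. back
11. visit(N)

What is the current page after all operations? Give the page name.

Answer: N

Derivation:
After 1 (visit(F)): cur=F back=1 fwd=0
After 2 (back): cur=HOME back=0 fwd=1
After 3 (forward): cur=F back=1 fwd=0
After 4 (visit(Z)): cur=Z back=2 fwd=0
After 5 (visit(H)): cur=H back=3 fwd=0
After 6 (visit(Q)): cur=Q back=4 fwd=0
After 7 (back): cur=H back=3 fwd=1
After 8 (forward): cur=Q back=4 fwd=0
After 9 (visit(V)): cur=V back=5 fwd=0
After 10 (back): cur=Q back=4 fwd=1
After 11 (visit(N)): cur=N back=5 fwd=0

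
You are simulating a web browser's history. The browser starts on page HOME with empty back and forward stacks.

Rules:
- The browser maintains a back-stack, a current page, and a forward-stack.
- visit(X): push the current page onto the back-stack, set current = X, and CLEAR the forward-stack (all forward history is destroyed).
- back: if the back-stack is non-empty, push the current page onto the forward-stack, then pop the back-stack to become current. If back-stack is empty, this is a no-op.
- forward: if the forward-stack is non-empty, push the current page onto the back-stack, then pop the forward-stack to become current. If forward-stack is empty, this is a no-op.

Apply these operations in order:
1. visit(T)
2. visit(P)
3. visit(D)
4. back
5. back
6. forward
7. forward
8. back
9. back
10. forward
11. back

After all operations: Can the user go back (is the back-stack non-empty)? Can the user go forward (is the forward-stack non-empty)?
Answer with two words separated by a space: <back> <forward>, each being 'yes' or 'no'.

Answer: yes yes

Derivation:
After 1 (visit(T)): cur=T back=1 fwd=0
After 2 (visit(P)): cur=P back=2 fwd=0
After 3 (visit(D)): cur=D back=3 fwd=0
After 4 (back): cur=P back=2 fwd=1
After 5 (back): cur=T back=1 fwd=2
After 6 (forward): cur=P back=2 fwd=1
After 7 (forward): cur=D back=3 fwd=0
After 8 (back): cur=P back=2 fwd=1
After 9 (back): cur=T back=1 fwd=2
After 10 (forward): cur=P back=2 fwd=1
After 11 (back): cur=T back=1 fwd=2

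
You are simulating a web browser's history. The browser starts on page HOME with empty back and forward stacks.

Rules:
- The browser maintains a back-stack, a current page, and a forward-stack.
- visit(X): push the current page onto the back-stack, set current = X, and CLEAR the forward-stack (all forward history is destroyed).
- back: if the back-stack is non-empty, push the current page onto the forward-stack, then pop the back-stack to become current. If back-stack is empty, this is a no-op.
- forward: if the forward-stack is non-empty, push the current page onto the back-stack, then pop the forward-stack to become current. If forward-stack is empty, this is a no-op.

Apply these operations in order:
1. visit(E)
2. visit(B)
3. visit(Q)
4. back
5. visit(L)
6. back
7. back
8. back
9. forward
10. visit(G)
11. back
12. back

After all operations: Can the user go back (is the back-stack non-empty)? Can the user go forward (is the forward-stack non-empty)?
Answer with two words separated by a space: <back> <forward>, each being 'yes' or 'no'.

After 1 (visit(E)): cur=E back=1 fwd=0
After 2 (visit(B)): cur=B back=2 fwd=0
After 3 (visit(Q)): cur=Q back=3 fwd=0
After 4 (back): cur=B back=2 fwd=1
After 5 (visit(L)): cur=L back=3 fwd=0
After 6 (back): cur=B back=2 fwd=1
After 7 (back): cur=E back=1 fwd=2
After 8 (back): cur=HOME back=0 fwd=3
After 9 (forward): cur=E back=1 fwd=2
After 10 (visit(G)): cur=G back=2 fwd=0
After 11 (back): cur=E back=1 fwd=1
After 12 (back): cur=HOME back=0 fwd=2

Answer: no yes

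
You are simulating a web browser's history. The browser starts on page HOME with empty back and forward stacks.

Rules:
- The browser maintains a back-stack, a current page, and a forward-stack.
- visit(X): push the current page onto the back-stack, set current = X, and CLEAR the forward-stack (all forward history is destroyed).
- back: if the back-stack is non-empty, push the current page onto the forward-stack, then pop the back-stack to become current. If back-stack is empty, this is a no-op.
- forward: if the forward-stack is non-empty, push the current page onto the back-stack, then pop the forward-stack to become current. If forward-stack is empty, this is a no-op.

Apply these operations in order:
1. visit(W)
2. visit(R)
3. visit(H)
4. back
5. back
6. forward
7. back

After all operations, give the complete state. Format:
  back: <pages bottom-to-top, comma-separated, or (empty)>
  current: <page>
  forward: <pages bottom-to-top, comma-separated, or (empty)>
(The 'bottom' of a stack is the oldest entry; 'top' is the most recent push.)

Answer: back: HOME
current: W
forward: H,R

Derivation:
After 1 (visit(W)): cur=W back=1 fwd=0
After 2 (visit(R)): cur=R back=2 fwd=0
After 3 (visit(H)): cur=H back=3 fwd=0
After 4 (back): cur=R back=2 fwd=1
After 5 (back): cur=W back=1 fwd=2
After 6 (forward): cur=R back=2 fwd=1
After 7 (back): cur=W back=1 fwd=2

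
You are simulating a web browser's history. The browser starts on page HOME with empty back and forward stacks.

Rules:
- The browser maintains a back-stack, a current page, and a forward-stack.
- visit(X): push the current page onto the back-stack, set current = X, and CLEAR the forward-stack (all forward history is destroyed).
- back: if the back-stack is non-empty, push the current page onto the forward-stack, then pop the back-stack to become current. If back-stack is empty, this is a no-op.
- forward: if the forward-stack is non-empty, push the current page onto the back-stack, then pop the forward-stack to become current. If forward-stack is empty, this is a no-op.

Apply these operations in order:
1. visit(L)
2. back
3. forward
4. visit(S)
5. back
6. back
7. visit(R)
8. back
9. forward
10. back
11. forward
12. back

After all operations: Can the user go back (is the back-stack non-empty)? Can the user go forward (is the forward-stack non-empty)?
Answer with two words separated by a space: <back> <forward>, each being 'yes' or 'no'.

Answer: no yes

Derivation:
After 1 (visit(L)): cur=L back=1 fwd=0
After 2 (back): cur=HOME back=0 fwd=1
After 3 (forward): cur=L back=1 fwd=0
After 4 (visit(S)): cur=S back=2 fwd=0
After 5 (back): cur=L back=1 fwd=1
After 6 (back): cur=HOME back=0 fwd=2
After 7 (visit(R)): cur=R back=1 fwd=0
After 8 (back): cur=HOME back=0 fwd=1
After 9 (forward): cur=R back=1 fwd=0
After 10 (back): cur=HOME back=0 fwd=1
After 11 (forward): cur=R back=1 fwd=0
After 12 (back): cur=HOME back=0 fwd=1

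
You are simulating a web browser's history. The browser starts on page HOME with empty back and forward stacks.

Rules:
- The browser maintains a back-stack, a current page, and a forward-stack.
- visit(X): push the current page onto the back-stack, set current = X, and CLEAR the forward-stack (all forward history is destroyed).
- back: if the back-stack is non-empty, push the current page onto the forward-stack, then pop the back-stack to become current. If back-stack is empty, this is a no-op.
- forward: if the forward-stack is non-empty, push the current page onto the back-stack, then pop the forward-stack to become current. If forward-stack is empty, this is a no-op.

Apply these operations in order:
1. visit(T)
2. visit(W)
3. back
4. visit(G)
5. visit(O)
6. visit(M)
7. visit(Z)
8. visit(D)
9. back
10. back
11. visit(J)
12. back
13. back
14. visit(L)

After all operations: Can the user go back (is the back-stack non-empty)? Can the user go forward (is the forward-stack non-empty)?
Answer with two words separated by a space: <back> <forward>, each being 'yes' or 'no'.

After 1 (visit(T)): cur=T back=1 fwd=0
After 2 (visit(W)): cur=W back=2 fwd=0
After 3 (back): cur=T back=1 fwd=1
After 4 (visit(G)): cur=G back=2 fwd=0
After 5 (visit(O)): cur=O back=3 fwd=0
After 6 (visit(M)): cur=M back=4 fwd=0
After 7 (visit(Z)): cur=Z back=5 fwd=0
After 8 (visit(D)): cur=D back=6 fwd=0
After 9 (back): cur=Z back=5 fwd=1
After 10 (back): cur=M back=4 fwd=2
After 11 (visit(J)): cur=J back=5 fwd=0
After 12 (back): cur=M back=4 fwd=1
After 13 (back): cur=O back=3 fwd=2
After 14 (visit(L)): cur=L back=4 fwd=0

Answer: yes no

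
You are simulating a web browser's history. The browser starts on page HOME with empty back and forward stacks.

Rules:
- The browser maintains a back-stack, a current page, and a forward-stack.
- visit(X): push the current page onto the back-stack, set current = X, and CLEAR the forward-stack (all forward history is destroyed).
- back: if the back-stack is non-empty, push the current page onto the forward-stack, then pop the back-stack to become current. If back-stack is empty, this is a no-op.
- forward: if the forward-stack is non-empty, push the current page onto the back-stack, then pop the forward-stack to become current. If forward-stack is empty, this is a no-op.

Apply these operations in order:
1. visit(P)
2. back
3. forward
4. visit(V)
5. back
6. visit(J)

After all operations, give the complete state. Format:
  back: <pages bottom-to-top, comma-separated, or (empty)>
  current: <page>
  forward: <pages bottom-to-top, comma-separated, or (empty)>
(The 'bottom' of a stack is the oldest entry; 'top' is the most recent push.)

Answer: back: HOME,P
current: J
forward: (empty)

Derivation:
After 1 (visit(P)): cur=P back=1 fwd=0
After 2 (back): cur=HOME back=0 fwd=1
After 3 (forward): cur=P back=1 fwd=0
After 4 (visit(V)): cur=V back=2 fwd=0
After 5 (back): cur=P back=1 fwd=1
After 6 (visit(J)): cur=J back=2 fwd=0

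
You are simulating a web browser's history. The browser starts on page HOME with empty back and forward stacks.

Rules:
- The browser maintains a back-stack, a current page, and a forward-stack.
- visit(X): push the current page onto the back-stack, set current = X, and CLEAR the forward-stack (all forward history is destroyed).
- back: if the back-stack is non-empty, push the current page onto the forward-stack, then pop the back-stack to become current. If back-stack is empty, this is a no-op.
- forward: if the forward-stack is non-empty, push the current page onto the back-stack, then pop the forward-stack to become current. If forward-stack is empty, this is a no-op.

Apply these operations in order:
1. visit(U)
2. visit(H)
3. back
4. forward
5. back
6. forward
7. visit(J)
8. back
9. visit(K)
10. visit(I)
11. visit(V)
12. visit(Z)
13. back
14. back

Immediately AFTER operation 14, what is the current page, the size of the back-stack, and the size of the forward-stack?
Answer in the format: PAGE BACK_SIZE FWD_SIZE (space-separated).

After 1 (visit(U)): cur=U back=1 fwd=0
After 2 (visit(H)): cur=H back=2 fwd=0
After 3 (back): cur=U back=1 fwd=1
After 4 (forward): cur=H back=2 fwd=0
After 5 (back): cur=U back=1 fwd=1
After 6 (forward): cur=H back=2 fwd=0
After 7 (visit(J)): cur=J back=3 fwd=0
After 8 (back): cur=H back=2 fwd=1
After 9 (visit(K)): cur=K back=3 fwd=0
After 10 (visit(I)): cur=I back=4 fwd=0
After 11 (visit(V)): cur=V back=5 fwd=0
After 12 (visit(Z)): cur=Z back=6 fwd=0
After 13 (back): cur=V back=5 fwd=1
After 14 (back): cur=I back=4 fwd=2

I 4 2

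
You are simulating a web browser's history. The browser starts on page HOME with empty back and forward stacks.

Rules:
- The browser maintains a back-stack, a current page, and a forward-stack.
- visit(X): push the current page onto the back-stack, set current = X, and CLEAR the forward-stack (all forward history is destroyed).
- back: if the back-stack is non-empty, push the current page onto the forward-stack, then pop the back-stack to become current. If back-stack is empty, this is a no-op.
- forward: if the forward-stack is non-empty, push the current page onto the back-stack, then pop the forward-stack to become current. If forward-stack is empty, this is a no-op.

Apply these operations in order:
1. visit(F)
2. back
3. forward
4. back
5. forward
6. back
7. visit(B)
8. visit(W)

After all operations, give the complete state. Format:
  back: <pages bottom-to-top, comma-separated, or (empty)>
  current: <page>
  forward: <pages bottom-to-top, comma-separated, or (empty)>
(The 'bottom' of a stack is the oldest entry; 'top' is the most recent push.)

Answer: back: HOME,B
current: W
forward: (empty)

Derivation:
After 1 (visit(F)): cur=F back=1 fwd=0
After 2 (back): cur=HOME back=0 fwd=1
After 3 (forward): cur=F back=1 fwd=0
After 4 (back): cur=HOME back=0 fwd=1
After 5 (forward): cur=F back=1 fwd=0
After 6 (back): cur=HOME back=0 fwd=1
After 7 (visit(B)): cur=B back=1 fwd=0
After 8 (visit(W)): cur=W back=2 fwd=0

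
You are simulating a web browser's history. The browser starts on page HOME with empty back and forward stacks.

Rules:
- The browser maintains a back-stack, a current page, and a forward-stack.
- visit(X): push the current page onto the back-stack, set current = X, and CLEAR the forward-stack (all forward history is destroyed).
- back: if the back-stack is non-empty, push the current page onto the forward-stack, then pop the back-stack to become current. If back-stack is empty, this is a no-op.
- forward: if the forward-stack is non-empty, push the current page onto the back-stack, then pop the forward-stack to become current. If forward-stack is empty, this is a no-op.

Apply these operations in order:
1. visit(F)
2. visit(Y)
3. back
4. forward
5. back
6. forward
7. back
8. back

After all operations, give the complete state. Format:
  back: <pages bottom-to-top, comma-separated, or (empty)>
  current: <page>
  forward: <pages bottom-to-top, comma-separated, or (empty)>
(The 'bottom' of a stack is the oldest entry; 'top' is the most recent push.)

Answer: back: (empty)
current: HOME
forward: Y,F

Derivation:
After 1 (visit(F)): cur=F back=1 fwd=0
After 2 (visit(Y)): cur=Y back=2 fwd=0
After 3 (back): cur=F back=1 fwd=1
After 4 (forward): cur=Y back=2 fwd=0
After 5 (back): cur=F back=1 fwd=1
After 6 (forward): cur=Y back=2 fwd=0
After 7 (back): cur=F back=1 fwd=1
After 8 (back): cur=HOME back=0 fwd=2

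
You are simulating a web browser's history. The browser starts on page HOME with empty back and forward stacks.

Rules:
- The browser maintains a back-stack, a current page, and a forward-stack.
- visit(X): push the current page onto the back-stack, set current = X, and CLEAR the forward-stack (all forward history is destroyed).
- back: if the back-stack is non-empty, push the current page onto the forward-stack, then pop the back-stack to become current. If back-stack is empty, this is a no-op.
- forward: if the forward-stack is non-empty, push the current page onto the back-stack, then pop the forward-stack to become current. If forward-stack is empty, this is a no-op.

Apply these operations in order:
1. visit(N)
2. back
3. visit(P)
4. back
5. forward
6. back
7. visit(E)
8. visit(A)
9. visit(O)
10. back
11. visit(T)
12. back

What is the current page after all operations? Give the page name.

Answer: A

Derivation:
After 1 (visit(N)): cur=N back=1 fwd=0
After 2 (back): cur=HOME back=0 fwd=1
After 3 (visit(P)): cur=P back=1 fwd=0
After 4 (back): cur=HOME back=0 fwd=1
After 5 (forward): cur=P back=1 fwd=0
After 6 (back): cur=HOME back=0 fwd=1
After 7 (visit(E)): cur=E back=1 fwd=0
After 8 (visit(A)): cur=A back=2 fwd=0
After 9 (visit(O)): cur=O back=3 fwd=0
After 10 (back): cur=A back=2 fwd=1
After 11 (visit(T)): cur=T back=3 fwd=0
After 12 (back): cur=A back=2 fwd=1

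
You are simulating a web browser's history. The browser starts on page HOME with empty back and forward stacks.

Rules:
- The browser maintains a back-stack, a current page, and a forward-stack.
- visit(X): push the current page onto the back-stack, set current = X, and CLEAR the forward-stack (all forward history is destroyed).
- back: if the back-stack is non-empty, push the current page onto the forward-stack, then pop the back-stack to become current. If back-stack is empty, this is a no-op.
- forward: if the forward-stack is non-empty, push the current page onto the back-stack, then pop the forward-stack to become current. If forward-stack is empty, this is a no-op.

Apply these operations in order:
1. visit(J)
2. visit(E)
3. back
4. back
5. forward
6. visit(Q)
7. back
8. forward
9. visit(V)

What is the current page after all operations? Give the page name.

Answer: V

Derivation:
After 1 (visit(J)): cur=J back=1 fwd=0
After 2 (visit(E)): cur=E back=2 fwd=0
After 3 (back): cur=J back=1 fwd=1
After 4 (back): cur=HOME back=0 fwd=2
After 5 (forward): cur=J back=1 fwd=1
After 6 (visit(Q)): cur=Q back=2 fwd=0
After 7 (back): cur=J back=1 fwd=1
After 8 (forward): cur=Q back=2 fwd=0
After 9 (visit(V)): cur=V back=3 fwd=0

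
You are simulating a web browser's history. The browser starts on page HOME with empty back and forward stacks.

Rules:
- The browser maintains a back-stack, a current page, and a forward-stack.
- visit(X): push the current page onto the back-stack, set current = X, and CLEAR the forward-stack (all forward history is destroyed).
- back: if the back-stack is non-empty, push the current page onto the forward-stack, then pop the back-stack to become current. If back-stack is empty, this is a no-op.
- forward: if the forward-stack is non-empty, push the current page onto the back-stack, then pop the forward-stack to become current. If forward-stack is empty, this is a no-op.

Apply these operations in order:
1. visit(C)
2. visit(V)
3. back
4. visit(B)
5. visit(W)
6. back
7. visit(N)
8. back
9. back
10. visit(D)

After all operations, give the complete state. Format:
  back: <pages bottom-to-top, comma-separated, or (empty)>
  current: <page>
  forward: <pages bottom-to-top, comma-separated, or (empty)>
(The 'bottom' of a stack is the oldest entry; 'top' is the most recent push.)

Answer: back: HOME,C
current: D
forward: (empty)

Derivation:
After 1 (visit(C)): cur=C back=1 fwd=0
After 2 (visit(V)): cur=V back=2 fwd=0
After 3 (back): cur=C back=1 fwd=1
After 4 (visit(B)): cur=B back=2 fwd=0
After 5 (visit(W)): cur=W back=3 fwd=0
After 6 (back): cur=B back=2 fwd=1
After 7 (visit(N)): cur=N back=3 fwd=0
After 8 (back): cur=B back=2 fwd=1
After 9 (back): cur=C back=1 fwd=2
After 10 (visit(D)): cur=D back=2 fwd=0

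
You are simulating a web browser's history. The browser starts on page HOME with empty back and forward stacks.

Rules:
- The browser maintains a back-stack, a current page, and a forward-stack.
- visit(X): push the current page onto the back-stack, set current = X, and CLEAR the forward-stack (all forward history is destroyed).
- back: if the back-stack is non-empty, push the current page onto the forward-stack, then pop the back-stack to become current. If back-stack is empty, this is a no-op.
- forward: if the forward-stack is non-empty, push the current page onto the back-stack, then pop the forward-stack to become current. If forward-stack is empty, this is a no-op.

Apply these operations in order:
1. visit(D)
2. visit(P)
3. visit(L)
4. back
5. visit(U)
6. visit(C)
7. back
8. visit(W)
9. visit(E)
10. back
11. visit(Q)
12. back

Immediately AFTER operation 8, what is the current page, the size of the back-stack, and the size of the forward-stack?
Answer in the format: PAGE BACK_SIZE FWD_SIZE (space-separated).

After 1 (visit(D)): cur=D back=1 fwd=0
After 2 (visit(P)): cur=P back=2 fwd=0
After 3 (visit(L)): cur=L back=3 fwd=0
After 4 (back): cur=P back=2 fwd=1
After 5 (visit(U)): cur=U back=3 fwd=0
After 6 (visit(C)): cur=C back=4 fwd=0
After 7 (back): cur=U back=3 fwd=1
After 8 (visit(W)): cur=W back=4 fwd=0

W 4 0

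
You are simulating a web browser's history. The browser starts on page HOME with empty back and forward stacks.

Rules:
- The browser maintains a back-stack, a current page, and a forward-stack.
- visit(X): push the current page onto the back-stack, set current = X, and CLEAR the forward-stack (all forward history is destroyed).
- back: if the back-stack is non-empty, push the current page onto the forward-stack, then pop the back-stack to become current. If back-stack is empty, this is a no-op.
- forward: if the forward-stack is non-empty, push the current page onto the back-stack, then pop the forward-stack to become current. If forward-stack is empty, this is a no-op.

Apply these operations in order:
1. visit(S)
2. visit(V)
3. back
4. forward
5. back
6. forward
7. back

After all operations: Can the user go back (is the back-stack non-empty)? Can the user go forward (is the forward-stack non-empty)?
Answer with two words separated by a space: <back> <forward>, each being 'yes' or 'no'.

Answer: yes yes

Derivation:
After 1 (visit(S)): cur=S back=1 fwd=0
After 2 (visit(V)): cur=V back=2 fwd=0
After 3 (back): cur=S back=1 fwd=1
After 4 (forward): cur=V back=2 fwd=0
After 5 (back): cur=S back=1 fwd=1
After 6 (forward): cur=V back=2 fwd=0
After 7 (back): cur=S back=1 fwd=1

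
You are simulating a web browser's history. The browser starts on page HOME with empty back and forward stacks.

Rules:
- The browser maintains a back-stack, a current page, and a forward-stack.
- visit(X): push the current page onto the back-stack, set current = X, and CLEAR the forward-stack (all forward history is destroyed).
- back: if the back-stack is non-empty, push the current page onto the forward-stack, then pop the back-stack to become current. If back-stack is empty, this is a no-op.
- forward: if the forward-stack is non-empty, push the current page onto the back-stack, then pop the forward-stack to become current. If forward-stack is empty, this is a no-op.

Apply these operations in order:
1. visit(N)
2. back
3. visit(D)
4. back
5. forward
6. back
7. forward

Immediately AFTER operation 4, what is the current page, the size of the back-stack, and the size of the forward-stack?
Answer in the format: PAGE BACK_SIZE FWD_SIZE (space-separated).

After 1 (visit(N)): cur=N back=1 fwd=0
After 2 (back): cur=HOME back=0 fwd=1
After 3 (visit(D)): cur=D back=1 fwd=0
After 4 (back): cur=HOME back=0 fwd=1

HOME 0 1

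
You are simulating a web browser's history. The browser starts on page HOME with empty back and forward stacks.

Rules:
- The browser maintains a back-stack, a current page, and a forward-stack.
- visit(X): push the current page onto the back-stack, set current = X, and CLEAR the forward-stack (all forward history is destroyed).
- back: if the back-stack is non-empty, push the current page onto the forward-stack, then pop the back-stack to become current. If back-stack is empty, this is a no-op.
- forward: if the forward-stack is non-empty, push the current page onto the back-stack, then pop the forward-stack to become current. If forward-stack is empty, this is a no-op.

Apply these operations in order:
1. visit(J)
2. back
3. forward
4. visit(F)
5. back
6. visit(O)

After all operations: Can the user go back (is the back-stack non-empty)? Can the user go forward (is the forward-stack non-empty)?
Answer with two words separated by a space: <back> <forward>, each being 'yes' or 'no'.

After 1 (visit(J)): cur=J back=1 fwd=0
After 2 (back): cur=HOME back=0 fwd=1
After 3 (forward): cur=J back=1 fwd=0
After 4 (visit(F)): cur=F back=2 fwd=0
After 5 (back): cur=J back=1 fwd=1
After 6 (visit(O)): cur=O back=2 fwd=0

Answer: yes no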